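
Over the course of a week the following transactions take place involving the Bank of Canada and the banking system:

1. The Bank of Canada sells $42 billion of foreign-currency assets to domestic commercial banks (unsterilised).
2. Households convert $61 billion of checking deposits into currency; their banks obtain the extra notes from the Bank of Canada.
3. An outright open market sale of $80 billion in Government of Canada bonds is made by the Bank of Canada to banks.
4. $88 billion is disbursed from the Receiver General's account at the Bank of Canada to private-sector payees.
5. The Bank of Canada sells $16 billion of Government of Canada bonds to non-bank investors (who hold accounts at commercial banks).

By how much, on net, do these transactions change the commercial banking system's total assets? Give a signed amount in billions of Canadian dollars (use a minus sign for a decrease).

FX sale $42 billion: just an asset swap on bank balance sheets → 0.
Currency withdrawal $61 billion: bank balance sheets shrink → −$61B.
OMO sale (to banks) $80 billion: just an asset swap on bank balance sheets → 0.
Government spending $88 billion: bank balance sheets expand → +$88B.
Asset sale (to non-banks) $16 billion: bank balance sheets shrink → −$16B.
Net: 0 − 61 + 0 + 88 − 16 = +$11 billion.

+$11 billion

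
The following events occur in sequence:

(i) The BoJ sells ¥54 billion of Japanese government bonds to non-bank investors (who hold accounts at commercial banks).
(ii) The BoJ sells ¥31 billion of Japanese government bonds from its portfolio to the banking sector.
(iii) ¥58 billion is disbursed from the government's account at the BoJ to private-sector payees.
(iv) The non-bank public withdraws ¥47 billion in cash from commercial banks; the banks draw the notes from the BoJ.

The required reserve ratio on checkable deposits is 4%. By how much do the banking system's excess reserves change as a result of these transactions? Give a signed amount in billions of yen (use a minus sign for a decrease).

Asset sale (to non-banks) ¥54 billion: reserves −¥54B, deposits −¥54B.
OMO sale (to banks) ¥31 billion: reserves −¥31B, deposits 0.
Government spending ¥58 billion: reserves +¥58B, deposits +¥58B.
Currency withdrawal ¥47 billion: reserves −¥47B, deposits −¥47B.
Totals: Δreserves = −¥74B, Δdeposits = −¥43B.
Δrequired reserves = 4% × −¥43B = −¥1.72B.
Δexcess reserves = Δreserves − Δrequired = −¥74B − (−¥1.72B) = -¥72.28 billion.

-¥72.28 billion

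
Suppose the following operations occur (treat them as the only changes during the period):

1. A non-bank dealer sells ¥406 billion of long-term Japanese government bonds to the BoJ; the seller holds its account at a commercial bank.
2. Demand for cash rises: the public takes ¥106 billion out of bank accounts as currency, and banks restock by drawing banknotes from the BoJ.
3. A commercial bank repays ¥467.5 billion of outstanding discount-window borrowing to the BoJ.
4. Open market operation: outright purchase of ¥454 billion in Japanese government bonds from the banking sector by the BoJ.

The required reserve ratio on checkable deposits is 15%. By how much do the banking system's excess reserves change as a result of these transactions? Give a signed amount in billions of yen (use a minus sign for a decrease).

+¥241.5 billion

Asset purchase (from non-banks) ¥406 billion: reserves +¥406B, deposits +¥406B.
Currency withdrawal ¥106 billion: reserves −¥106B, deposits −¥106B.
Discount-window repayment ¥467.5 billion: reserves −¥467.5B, deposits 0.
OMO purchase (from banks) ¥454 billion: reserves +¥454B, deposits 0.
Totals: Δreserves = +¥286.5B, Δdeposits = +¥300B.
Δrequired reserves = 15% × +¥300B = +¥45B.
Δexcess reserves = Δreserves − Δrequired = +¥286.5B − (+¥45B) = +¥241.5 billion.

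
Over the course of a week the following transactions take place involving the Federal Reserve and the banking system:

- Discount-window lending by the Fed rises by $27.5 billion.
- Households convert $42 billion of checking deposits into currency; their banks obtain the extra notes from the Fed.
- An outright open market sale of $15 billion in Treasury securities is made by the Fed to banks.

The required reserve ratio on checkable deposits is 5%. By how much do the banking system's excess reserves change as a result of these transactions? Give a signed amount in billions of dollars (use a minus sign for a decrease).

-$27.4 billion

Discount-window loan $27.5 billion: reserves +$27.5B, deposits 0.
Currency withdrawal $42 billion: reserves −$42B, deposits −$42B.
OMO sale (to banks) $15 billion: reserves −$15B, deposits 0.
Totals: Δreserves = −$29.5B, Δdeposits = −$42B.
Δrequired reserves = 5% × −$42B = −$2.1B.
Δexcess reserves = Δreserves − Δrequired = −$29.5B − (−$2.1B) = -$27.4 billion.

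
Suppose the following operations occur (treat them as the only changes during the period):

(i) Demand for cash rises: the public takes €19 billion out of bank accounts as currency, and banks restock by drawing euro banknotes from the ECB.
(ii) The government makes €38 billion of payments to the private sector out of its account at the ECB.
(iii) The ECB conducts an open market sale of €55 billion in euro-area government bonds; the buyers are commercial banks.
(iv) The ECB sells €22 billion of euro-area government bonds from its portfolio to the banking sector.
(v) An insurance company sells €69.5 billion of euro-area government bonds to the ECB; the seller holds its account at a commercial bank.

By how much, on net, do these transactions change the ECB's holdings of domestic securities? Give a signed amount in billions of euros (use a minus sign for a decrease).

-€7.5 billion

ECB balance sheet:
  Assets:      Securities −€7.5B
  Liabilities: Bank reserves +€11.5B, Currency in circulation +€19B, Government deposits −€38B
Commercial banking system:
  Assets:      Reserves at CB +€11.5B, Securities +€77B
  Liabilities: Checkable deposits +€88.5B
So the change in the ECB's holdings of domestic securities is -€7.5 billion.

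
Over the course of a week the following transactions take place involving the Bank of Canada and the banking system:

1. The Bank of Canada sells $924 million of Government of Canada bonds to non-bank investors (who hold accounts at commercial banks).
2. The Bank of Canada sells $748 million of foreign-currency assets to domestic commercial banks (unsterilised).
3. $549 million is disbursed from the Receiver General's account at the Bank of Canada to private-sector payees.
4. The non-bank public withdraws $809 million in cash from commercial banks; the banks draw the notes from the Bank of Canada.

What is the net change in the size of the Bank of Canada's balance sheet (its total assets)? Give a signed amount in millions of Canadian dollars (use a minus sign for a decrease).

Asset sale (to non-banks) $924 million: a Bank of Canada asset is shed → −$924M.
FX sale $748 million: a Bank of Canada asset is shed → −$748M.
Government spending $549 million: only the composition of liabilities changes → 0.
Currency withdrawal $809 million: only the composition of liabilities changes → 0.
Net: −924 − 748 + 0 + 0 = -$1672 million.

-$1672 million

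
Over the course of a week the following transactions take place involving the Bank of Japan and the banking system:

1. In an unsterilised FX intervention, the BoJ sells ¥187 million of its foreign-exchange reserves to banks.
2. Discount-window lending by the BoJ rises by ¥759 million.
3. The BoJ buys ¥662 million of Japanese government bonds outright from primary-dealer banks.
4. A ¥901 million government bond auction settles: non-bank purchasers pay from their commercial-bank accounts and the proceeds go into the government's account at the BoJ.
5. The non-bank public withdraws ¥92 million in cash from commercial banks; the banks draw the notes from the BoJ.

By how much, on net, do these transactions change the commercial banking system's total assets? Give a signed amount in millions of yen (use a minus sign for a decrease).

-¥234 million

BoJ balance sheet:
  Assets:      Securities +¥662M, Loans to banks +¥759M, Foreign assets −¥187M
  Liabilities: Bank reserves +¥241M, Currency in circulation +¥92M, Government deposits +¥901M
Commercial banking system:
  Assets:      Reserves at CB +¥241M, Securities −¥662M, Foreign assets +¥187M
  Liabilities: Checkable deposits −¥993M, Borrowings from CB +¥759M
Change in total bank assets = -¥234 million.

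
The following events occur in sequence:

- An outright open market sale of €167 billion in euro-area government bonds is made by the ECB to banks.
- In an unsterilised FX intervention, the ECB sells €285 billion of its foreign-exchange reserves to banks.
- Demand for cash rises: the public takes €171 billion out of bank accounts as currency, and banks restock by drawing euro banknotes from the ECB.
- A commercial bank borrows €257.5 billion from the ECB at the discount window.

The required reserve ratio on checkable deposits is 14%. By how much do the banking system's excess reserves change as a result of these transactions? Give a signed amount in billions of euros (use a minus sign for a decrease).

OMO sale (to banks) €167 billion: reserves −€167B, deposits 0.
FX sale €285 billion: reserves −€285B, deposits 0.
Currency withdrawal €171 billion: reserves −€171B, deposits −€171B.
Discount-window loan €257.5 billion: reserves +€257.5B, deposits 0.
Totals: Δreserves = −€365.5B, Δdeposits = −€171B.
Δrequired reserves = 14% × −€171B = −€23.94B.
Δexcess reserves = Δreserves − Δrequired = −€365.5B − (−€23.94B) = -€341.56 billion.

-€341.56 billion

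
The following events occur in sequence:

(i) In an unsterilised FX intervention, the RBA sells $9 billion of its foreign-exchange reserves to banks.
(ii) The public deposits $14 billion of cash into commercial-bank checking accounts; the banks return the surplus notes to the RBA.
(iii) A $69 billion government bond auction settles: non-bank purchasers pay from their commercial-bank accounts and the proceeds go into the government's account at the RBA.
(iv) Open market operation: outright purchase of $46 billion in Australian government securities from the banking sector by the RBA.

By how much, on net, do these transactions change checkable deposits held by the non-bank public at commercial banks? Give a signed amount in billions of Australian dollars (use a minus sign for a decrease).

-$55 billion

RBA balance sheet:
  Assets:      Securities +$46B, Foreign assets −$9B
  Liabilities: Bank reserves −$18B, Currency in circulation −$14B, Government deposits +$69B
Commercial banking system:
  Assets:      Reserves at CB −$18B, Securities −$46B, Foreign assets +$9B
  Liabilities: Checkable deposits −$55B
So the change in checkable deposits held by the non-bank public at commercial banks is -$55 billion.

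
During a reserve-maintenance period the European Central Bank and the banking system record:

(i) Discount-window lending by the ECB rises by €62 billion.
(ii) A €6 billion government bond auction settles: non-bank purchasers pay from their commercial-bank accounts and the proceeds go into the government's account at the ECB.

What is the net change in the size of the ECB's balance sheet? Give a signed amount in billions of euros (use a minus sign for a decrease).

+€62 billion

Discount-window loan €62 billion: an ECB asset is acquired → +€62B.
Government account inflow €6 billion: only the composition of liabilities changes → 0.
Net: 62 + 0 = +€62 billion.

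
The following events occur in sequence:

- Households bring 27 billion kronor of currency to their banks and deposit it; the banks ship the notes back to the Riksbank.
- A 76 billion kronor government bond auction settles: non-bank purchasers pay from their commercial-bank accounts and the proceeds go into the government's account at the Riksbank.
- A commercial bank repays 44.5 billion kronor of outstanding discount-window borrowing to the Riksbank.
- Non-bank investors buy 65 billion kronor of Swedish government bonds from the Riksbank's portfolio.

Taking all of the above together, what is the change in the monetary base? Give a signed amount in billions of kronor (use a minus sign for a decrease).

Riksbank balance sheet:
  Assets:      Securities −65B, Loans to banks −44.5B
  Liabilities: Bank reserves −158.5B, Currency in circulation −27B, Government deposits +76B
Monetary base = currency + reserves: −27B + (−158.5B) = -185.5 billion.

-185.5 billion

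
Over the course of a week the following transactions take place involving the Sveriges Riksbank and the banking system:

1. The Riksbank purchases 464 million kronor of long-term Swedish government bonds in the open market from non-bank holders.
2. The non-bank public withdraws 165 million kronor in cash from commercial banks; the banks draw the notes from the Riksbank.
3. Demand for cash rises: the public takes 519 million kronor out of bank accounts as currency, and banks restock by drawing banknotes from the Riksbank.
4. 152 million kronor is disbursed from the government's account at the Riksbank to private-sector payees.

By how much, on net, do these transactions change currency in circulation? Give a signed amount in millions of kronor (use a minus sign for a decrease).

Riksbank balance sheet:
  Assets:      Securities +464M
  Liabilities: Bank reserves −68M, Currency in circulation +684M, Government deposits −152M
Commercial banking system:
  Assets:      Reserves at CB −68M
  Liabilities: Checkable deposits −68M
So the change in currency in circulation is +684 million.

+684 million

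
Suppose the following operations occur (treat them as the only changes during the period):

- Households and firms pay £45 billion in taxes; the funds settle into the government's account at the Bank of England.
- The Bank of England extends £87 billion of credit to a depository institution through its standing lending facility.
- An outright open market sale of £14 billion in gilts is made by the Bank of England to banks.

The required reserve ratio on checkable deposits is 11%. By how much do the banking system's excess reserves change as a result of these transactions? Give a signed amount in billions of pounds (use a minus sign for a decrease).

Government account inflow £45 billion: reserves −£45B, deposits −£45B.
Discount-window loan £87 billion: reserves +£87B, deposits 0.
OMO sale (to banks) £14 billion: reserves −£14B, deposits 0.
Totals: Δreserves = +£28B, Δdeposits = −£45B.
Δrequired reserves = 11% × −£45B = −£4.95B.
Δexcess reserves = Δreserves − Δrequired = +£28B − (−£4.95B) = +£32.95 billion.

+£32.95 billion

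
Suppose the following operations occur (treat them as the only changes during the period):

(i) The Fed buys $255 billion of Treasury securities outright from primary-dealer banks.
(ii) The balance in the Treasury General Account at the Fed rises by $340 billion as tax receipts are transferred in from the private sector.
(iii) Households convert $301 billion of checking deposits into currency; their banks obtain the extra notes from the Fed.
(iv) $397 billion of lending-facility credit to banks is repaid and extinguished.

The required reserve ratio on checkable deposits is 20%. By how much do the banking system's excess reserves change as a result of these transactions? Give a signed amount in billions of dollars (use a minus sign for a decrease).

OMO purchase (from banks) $255 billion: reserves +$255B, deposits 0.
Government account inflow $340 billion: reserves −$340B, deposits −$340B.
Currency withdrawal $301 billion: reserves −$301B, deposits −$301B.
Discount-window repayment $397 billion: reserves −$397B, deposits 0.
Totals: Δreserves = −$783B, Δdeposits = −$641B.
Δrequired reserves = 20% × −$641B = −$128.2B.
Δexcess reserves = Δreserves − Δrequired = −$783B − (−$128.2B) = -$654.8 billion.

-$654.8 billion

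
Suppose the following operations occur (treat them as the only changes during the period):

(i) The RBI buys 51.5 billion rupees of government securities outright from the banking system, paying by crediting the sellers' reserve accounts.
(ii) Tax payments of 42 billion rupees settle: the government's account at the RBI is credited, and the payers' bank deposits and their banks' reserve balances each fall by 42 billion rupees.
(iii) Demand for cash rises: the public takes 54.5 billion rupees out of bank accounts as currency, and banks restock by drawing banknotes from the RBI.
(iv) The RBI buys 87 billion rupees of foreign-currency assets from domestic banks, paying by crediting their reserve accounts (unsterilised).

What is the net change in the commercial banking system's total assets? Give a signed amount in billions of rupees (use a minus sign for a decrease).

RBI balance sheet:
  Assets:      Securities +51.5B, Foreign assets +87B
  Liabilities: Bank reserves +42B, Currency in circulation +54.5B, Government deposits +42B
Commercial banking system:
  Assets:      Reserves at CB +42B, Securities −51.5B, Foreign assets −87B
  Liabilities: Checkable deposits −96.5B
Change in total bank assets = -96.5 billion.

-96.5 billion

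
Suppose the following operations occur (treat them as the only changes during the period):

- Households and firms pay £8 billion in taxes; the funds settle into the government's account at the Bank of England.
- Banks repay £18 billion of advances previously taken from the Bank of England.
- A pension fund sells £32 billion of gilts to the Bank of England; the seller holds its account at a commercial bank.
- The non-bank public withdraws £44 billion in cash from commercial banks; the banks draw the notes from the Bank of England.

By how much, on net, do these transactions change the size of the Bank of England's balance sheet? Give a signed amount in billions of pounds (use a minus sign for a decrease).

+£14 billion

Bank of England balance sheet:
  Assets:      Securities +£32B, Loans to banks −£18B
  Liabilities: Bank reserves −£38B, Currency in circulation +£44B, Government deposits +£8B
Change in total Bank of England assets = +£14 billion.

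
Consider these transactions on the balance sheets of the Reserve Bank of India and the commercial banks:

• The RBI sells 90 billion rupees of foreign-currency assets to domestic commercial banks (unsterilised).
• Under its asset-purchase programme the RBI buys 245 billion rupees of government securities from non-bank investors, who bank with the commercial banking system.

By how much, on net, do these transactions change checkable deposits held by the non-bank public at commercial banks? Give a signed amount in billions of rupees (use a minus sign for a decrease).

RBI balance sheet:
  Assets:      Securities +245B, Foreign assets −90B
  Liabilities: Bank reserves +155B
Commercial banking system:
  Assets:      Reserves at CB +155B, Foreign assets +90B
  Liabilities: Checkable deposits +245B
So the change in checkable deposits held by the non-bank public at commercial banks is +245 billion.

+245 billion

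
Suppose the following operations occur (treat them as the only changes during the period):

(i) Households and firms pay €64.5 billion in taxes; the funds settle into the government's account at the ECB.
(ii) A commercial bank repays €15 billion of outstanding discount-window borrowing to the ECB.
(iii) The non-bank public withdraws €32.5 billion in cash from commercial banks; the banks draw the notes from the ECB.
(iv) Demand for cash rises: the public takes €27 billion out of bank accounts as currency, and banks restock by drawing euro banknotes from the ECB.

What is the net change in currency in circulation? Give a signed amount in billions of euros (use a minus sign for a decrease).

Government account inflow €64.5 billion: no currency enters or leaves circulation → 0.
Discount-window repayment €15 billion: no currency enters or leaves circulation → 0.
Currency withdrawal €32.5 billion: notes leave the central bank → +€32.5B.
Currency withdrawal €27 billion: notes leave the central bank → +€27B.
Net: 0 + 0 + 32.5 + 27 = +€59.5 billion.

+€59.5 billion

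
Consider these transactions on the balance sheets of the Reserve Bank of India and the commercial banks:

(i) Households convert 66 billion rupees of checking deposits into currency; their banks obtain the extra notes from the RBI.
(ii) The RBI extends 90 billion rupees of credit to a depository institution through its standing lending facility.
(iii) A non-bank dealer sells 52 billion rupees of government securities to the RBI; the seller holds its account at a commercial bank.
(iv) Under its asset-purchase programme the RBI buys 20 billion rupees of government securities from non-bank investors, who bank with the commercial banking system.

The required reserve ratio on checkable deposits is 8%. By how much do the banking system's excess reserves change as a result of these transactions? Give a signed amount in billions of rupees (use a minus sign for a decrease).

Currency withdrawal 66 billion rupees: reserves −66B, deposits −66B.
Discount-window loan 90 billion rupees: reserves +90B, deposits 0.
Asset purchase (from non-banks) 52 billion rupees: reserves +52B, deposits +52B.
Asset purchase (from non-banks) 20 billion rupees: reserves +20B, deposits +20B.
Totals: Δreserves = +96B, Δdeposits = +6B.
Δrequired reserves = 8% × +6B = +0.48B.
Δexcess reserves = Δreserves − Δrequired = +96B − (+0.48B) = +95.52 billion.

+95.52 billion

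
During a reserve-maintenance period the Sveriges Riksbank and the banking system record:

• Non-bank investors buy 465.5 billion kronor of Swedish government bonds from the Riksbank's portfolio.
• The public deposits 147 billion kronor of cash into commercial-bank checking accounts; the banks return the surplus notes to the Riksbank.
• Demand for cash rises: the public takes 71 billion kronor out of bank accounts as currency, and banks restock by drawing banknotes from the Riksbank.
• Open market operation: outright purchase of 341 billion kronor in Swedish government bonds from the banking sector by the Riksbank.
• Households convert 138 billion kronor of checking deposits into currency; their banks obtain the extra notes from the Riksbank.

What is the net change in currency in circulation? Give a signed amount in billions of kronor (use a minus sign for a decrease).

Riksbank balance sheet:
  Assets:      Securities −124.5B
  Liabilities: Bank reserves −186.5B, Currency in circulation +62B
So the change in currency in circulation is +62 billion.

+62 billion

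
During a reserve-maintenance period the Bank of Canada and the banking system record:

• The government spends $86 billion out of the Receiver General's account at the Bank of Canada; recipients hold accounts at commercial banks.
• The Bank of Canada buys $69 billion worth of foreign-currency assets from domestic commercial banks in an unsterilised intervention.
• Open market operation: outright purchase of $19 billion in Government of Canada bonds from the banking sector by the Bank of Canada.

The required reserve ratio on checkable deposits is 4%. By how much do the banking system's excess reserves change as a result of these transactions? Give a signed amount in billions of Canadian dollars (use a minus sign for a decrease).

Government spending $86 billion: reserves +$86B, deposits +$86B.
FX purchase $69 billion: reserves +$69B, deposits 0.
OMO purchase (from banks) $19 billion: reserves +$19B, deposits 0.
Totals: Δreserves = +$174B, Δdeposits = +$86B.
Δrequired reserves = 4% × +$86B = +$3.44B.
Δexcess reserves = Δreserves − Δrequired = +$174B − (+$3.44B) = +$170.56 billion.

+$170.56 billion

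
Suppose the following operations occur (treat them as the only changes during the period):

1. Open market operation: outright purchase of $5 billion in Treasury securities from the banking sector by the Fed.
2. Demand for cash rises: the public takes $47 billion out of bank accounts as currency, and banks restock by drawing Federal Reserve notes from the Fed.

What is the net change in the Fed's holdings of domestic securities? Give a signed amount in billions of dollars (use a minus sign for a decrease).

+$5 billion

OMO purchase (from banks) $5 billion: securities added to the Fed's portfolio → +$5B.
Currency withdrawal $47 billion: the Fed's securities portfolio is untouched → 0.
Net: 5 + 0 = +$5 billion.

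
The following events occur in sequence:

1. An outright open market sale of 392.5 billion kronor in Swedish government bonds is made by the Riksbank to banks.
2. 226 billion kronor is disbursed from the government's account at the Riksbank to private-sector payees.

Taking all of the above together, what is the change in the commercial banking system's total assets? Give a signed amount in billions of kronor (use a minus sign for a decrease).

Riksbank balance sheet:
  Assets:      Securities −392.5B
  Liabilities: Bank reserves −166.5B, Government deposits −226B
Commercial banking system:
  Assets:      Reserves at CB −166.5B, Securities +392.5B
  Liabilities: Checkable deposits +226B
Change in total bank assets = +226 billion.

+226 billion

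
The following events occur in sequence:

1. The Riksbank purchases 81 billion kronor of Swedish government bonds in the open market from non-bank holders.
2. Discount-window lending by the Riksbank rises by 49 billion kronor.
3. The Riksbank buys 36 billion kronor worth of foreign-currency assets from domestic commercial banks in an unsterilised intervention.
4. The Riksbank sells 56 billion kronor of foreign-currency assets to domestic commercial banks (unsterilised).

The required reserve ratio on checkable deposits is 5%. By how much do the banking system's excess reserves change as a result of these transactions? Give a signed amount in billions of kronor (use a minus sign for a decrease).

Asset purchase (from non-banks) 81 billion kronor: reserves +81B, deposits +81B.
Discount-window loan 49 billion kronor: reserves +49B, deposits 0.
FX purchase 36 billion kronor: reserves +36B, deposits 0.
FX sale 56 billion kronor: reserves −56B, deposits 0.
Totals: Δreserves = +110B, Δdeposits = +81B.
Δrequired reserves = 5% × +81B = +4.05B.
Δexcess reserves = Δreserves − Δrequired = +110B − (+4.05B) = +105.95 billion.

+105.95 billion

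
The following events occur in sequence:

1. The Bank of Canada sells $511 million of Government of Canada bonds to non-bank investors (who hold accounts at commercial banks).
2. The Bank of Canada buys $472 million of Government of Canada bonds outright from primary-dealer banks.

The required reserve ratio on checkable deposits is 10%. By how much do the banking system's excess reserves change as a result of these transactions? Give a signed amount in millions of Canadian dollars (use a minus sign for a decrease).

Asset sale (to non-banks) $511 million: reserves −$511M, deposits −$511M.
OMO purchase (from banks) $472 million: reserves +$472M, deposits 0.
Totals: Δreserves = −$39M, Δdeposits = −$511M.
Δrequired reserves = 10% × −$511M = −$51.1M.
Δexcess reserves = Δreserves − Δrequired = −$39M − (−$51.1M) = +$12.1 million.

+$12.1 million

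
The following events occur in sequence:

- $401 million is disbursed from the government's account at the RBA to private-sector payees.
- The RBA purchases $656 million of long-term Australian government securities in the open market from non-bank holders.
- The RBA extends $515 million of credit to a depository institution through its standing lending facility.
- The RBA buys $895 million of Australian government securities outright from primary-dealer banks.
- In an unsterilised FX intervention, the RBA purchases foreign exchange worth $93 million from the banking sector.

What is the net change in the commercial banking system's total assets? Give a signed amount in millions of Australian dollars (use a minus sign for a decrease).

+$1572 million

Government spending $401 million: bank balance sheets expand → +$401M.
Asset purchase (from non-banks) $656 million: bank balance sheets expand → +$656M.
Discount-window loan $515 million: bank balance sheets expand → +$515M.
OMO purchase (from banks) $895 million: just an asset swap on bank balance sheets → 0.
FX purchase $93 million: just an asset swap on bank balance sheets → 0.
Net: 401 + 656 + 515 + 0 + 0 = +$1572 million.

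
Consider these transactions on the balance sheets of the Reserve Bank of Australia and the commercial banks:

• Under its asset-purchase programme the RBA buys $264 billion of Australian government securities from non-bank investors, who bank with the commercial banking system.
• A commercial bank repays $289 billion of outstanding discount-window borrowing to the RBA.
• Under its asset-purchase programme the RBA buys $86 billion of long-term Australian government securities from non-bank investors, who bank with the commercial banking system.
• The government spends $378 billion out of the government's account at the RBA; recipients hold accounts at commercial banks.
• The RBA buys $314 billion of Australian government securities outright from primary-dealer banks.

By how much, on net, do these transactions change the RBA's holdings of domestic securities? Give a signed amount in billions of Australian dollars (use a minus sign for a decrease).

RBA balance sheet:
  Assets:      Securities +$664B, Loans to banks −$289B
  Liabilities: Bank reserves +$753B, Government deposits −$378B
Commercial banking system:
  Assets:      Reserves at CB +$753B, Securities −$314B
  Liabilities: Checkable deposits +$728B, Borrowings from CB −$289B
So the change in the RBA's holdings of domestic securities is +$664 billion.

+$664 billion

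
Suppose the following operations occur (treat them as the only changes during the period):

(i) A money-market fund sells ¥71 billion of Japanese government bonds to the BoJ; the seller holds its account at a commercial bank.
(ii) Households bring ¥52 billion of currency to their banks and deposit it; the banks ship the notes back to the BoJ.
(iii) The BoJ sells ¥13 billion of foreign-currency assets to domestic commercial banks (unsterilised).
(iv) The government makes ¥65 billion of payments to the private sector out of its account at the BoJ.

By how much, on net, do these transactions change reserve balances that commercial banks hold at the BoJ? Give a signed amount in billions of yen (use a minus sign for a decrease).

Asset purchase (from non-banks) ¥71 billion: the BoJ pays by crediting reserve accounts → +¥71B.
Currency deposit ¥52 billion: returned notes are swapped for reserve credit → +¥52B.
FX sale ¥13 billion: the buying banks pay out of their reserve balances → −¥13B.
Government spending ¥65 billion: government payments flow into bank reserve accounts → +¥65B.
Net: 71 + 52 − 13 + 65 = +¥175 billion.

+¥175 billion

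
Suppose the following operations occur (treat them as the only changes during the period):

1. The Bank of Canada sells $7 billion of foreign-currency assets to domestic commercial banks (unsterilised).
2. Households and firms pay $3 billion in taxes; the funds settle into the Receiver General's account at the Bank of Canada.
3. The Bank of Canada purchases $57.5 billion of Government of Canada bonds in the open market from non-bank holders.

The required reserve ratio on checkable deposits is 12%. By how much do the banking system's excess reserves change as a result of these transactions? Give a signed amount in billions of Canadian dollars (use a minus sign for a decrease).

FX sale $7 billion: reserves −$7B, deposits 0.
Government account inflow $3 billion: reserves −$3B, deposits −$3B.
Asset purchase (from non-banks) $57.5 billion: reserves +$57.5B, deposits +$57.5B.
Totals: Δreserves = +$47.5B, Δdeposits = +$54.5B.
Δrequired reserves = 12% × +$54.5B = +$6.54B.
Δexcess reserves = Δreserves − Δrequired = +$47.5B − (+$6.54B) = +$40.96 billion.

+$40.96 billion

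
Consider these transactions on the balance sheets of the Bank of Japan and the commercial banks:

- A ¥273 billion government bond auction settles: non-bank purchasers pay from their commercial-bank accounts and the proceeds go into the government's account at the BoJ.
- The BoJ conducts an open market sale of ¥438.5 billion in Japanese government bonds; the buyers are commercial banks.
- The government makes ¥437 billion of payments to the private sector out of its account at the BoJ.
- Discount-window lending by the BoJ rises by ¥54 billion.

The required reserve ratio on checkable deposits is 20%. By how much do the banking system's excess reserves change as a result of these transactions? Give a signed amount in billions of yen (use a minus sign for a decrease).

-¥253.3 billion

Government account inflow ¥273 billion: reserves −¥273B, deposits −¥273B.
OMO sale (to banks) ¥438.5 billion: reserves −¥438.5B, deposits 0.
Government spending ¥437 billion: reserves +¥437B, deposits +¥437B.
Discount-window loan ¥54 billion: reserves +¥54B, deposits 0.
Totals: Δreserves = −¥220.5B, Δdeposits = +¥164B.
Δrequired reserves = 20% × +¥164B = +¥32.8B.
Δexcess reserves = Δreserves − Δrequired = −¥220.5B − (+¥32.8B) = -¥253.3 billion.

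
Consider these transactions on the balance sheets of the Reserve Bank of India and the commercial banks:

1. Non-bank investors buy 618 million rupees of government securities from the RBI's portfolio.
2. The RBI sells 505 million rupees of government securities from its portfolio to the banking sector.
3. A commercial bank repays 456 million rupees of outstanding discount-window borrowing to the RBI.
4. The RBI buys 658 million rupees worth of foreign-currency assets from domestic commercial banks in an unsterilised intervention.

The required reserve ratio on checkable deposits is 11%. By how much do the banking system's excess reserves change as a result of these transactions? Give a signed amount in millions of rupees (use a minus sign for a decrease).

Asset sale (to non-banks) 618 million rupees: reserves −618M, deposits −618M.
OMO sale (to banks) 505 million rupees: reserves −505M, deposits 0.
Discount-window repayment 456 million rupees: reserves −456M, deposits 0.
FX purchase 658 million rupees: reserves +658M, deposits 0.
Totals: Δreserves = −921M, Δdeposits = −618M.
Δrequired reserves = 11% × −618M = −67.98M.
Δexcess reserves = Δreserves − Δrequired = −921M − (−67.98M) = -853.02 million.

-853.02 million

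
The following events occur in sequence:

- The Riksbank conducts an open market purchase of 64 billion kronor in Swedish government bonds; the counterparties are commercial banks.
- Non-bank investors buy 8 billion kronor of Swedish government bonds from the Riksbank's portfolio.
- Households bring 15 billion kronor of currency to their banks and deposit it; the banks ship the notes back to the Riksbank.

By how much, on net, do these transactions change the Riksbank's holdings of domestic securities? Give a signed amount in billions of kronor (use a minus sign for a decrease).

OMO purchase (from banks) 64 billion kronor: securities added to the Riksbank's portfolio → +64B.
Asset sale (to non-banks) 8 billion kronor: securities removed from the Riksbank's portfolio → −8B.
Currency deposit 15 billion kronor: the Riksbank's securities portfolio is untouched → 0.
Net: 64 − 8 + 0 = +56 billion.

+56 billion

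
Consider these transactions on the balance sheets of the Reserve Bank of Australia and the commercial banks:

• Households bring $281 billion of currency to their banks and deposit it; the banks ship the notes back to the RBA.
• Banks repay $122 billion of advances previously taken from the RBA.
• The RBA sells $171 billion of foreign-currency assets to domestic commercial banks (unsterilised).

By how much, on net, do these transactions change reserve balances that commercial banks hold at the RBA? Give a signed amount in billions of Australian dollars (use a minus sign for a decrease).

-$12 billion

Currency deposit $281 billion: returned notes are swapped for reserve credit → +$281B.
Discount-window repayment $122 billion: repayment is debited from reserves → −$122B.
FX sale $171 billion: the buying banks pay out of their reserve balances → −$171B.
Net: 281 − 122 − 171 = -$12 billion.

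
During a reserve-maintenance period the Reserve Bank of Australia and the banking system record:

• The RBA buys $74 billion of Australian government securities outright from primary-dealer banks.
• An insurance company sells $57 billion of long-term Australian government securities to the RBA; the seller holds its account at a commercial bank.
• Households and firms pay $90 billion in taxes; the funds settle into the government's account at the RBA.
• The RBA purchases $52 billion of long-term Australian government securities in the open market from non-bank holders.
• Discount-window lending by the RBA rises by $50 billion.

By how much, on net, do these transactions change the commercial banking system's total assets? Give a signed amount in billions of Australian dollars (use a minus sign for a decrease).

OMO purchase (from banks) $74 billion: just an asset swap on bank balance sheets → 0.
Asset purchase (from non-banks) $57 billion: bank balance sheets expand → +$57B.
Government account inflow $90 billion: bank balance sheets shrink → −$90B.
Asset purchase (from non-banks) $52 billion: bank balance sheets expand → +$52B.
Discount-window loan $50 billion: bank balance sheets expand → +$50B.
Net: 0 + 57 − 90 + 52 + 50 = +$69 billion.

+$69 billion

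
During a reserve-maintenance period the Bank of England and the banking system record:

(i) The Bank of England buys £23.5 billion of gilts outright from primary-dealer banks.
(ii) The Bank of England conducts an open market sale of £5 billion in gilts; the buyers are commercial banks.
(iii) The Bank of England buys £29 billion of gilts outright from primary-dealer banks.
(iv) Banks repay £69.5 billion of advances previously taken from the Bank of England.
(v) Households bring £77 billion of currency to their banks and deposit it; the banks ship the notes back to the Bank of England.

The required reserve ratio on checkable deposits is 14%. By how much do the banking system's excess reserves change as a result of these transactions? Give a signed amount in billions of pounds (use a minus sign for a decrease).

+£44.22 billion

OMO purchase (from banks) £23.5 billion: reserves +£23.5B, deposits 0.
OMO sale (to banks) £5 billion: reserves −£5B, deposits 0.
OMO purchase (from banks) £29 billion: reserves +£29B, deposits 0.
Discount-window repayment £69.5 billion: reserves −£69.5B, deposits 0.
Currency deposit £77 billion: reserves +£77B, deposits +£77B.
Totals: Δreserves = +£55B, Δdeposits = +£77B.
Δrequired reserves = 14% × +£77B = +£10.78B.
Δexcess reserves = Δreserves − Δrequired = +£55B − (+£10.78B) = +£44.22 billion.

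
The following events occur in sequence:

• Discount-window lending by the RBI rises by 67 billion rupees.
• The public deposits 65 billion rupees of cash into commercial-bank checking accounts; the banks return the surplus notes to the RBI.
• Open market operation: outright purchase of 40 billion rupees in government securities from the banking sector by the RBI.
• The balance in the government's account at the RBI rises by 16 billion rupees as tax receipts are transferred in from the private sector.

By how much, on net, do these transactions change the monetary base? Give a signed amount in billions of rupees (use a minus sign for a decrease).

Discount-window loan 67 billion rupees: RBI balance sheet expands → +67B.
Currency deposit 65 billion rupees: just a shift between currency and reserves — both are base money → 0.
OMO purchase (from banks) 40 billion rupees: RBI balance sheet expands → +40B.
Government account inflow 16 billion rupees: reserves shift to a non-base liability → −16B.
Net: 67 + 0 + 40 − 16 = +91 billion.

+91 billion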